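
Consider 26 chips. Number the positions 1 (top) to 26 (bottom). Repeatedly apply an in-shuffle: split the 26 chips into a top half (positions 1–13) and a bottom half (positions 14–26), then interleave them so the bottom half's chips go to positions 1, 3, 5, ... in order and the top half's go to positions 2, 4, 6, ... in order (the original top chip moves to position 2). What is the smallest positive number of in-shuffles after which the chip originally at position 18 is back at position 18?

2

Follow position 18 under repeated in-shuffles:
18 → 9 → 18
It first returns after 2 in-shuffles.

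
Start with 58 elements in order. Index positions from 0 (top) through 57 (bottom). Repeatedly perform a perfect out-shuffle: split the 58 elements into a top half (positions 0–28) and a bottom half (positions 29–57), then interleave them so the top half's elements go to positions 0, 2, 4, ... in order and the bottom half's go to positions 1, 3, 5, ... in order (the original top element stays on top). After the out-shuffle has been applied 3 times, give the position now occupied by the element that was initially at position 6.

Track the element's position through each out-shuffle:
6 → 12 → 24 → 48

48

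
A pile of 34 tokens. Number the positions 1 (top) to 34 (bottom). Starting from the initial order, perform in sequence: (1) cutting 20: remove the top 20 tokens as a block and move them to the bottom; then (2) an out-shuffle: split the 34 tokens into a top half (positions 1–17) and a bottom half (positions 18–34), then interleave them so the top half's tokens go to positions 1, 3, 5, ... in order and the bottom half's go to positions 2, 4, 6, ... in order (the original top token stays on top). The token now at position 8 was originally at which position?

7

Undo the operations in reverse order, starting from position 8:
  undo op 2 (out-shuffle, from bottom half): 8 ← 21
  undo op 1 (cut 20): 21 ← 7
So the token at position 8 came from original position 7.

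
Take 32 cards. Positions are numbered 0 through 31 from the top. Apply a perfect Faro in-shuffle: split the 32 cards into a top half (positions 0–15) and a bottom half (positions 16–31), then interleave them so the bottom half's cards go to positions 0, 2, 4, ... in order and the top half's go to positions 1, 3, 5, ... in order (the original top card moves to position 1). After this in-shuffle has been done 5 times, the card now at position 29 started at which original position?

Work backwards from position 29, undoing one in-shuffle at a time:
29 ← 14 ← 23 ← 11 ← 5 ← 2
So the card now at position 29 started at position 2.

2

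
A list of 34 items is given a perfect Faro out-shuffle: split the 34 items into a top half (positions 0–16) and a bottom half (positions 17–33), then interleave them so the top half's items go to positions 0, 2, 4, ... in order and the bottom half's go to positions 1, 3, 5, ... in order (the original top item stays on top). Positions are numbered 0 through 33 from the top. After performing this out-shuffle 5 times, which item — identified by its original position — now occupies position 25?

8

Work backwards from position 25, undoing one out-shuffle at a time:
25 ← 29 ← 31 ← 32 ← 16 ← 8
So the item now at position 25 started at position 8.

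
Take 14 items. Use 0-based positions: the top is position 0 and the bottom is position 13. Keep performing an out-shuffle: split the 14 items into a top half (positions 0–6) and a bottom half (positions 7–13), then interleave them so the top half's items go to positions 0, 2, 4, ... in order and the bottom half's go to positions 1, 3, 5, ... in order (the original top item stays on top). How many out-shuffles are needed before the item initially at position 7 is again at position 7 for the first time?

Follow position 7 under repeated out-shuffles:
7 → 1 → 2 → 4 → 8 → 3 → 6 → 12 → 11 → 9 → 5 → 10 → 7
It first returns after 12 out-shuffles.

12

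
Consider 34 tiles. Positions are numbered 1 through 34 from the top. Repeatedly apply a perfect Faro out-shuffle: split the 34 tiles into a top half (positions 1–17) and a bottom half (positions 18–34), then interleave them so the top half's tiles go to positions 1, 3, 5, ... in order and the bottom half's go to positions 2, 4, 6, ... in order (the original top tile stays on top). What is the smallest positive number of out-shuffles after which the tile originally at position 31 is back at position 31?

Follow position 31 under repeated out-shuffles:
31 → 28 → 22 → 10 → 19 → 4 → 7 → 13 → 25 → 16 → 31
It first returns after 10 out-shuffles.

10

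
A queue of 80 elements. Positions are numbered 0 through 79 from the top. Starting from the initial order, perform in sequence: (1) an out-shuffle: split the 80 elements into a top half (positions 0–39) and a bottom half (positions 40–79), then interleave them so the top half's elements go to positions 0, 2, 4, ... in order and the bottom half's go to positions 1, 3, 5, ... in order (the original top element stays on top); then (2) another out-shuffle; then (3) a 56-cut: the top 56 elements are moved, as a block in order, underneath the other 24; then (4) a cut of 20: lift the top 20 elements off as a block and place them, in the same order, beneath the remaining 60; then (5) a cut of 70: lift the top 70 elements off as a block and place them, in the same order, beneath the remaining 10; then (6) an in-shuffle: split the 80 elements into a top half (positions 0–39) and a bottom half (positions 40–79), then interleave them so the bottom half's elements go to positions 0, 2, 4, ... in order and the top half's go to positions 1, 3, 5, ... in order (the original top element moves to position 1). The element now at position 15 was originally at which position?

38

Undo the operations in reverse order, starting from position 15:
  undo op 6 (in-shuffle, from top half): 15 ← 7
  undo op 5 (cut 70): 7 ← 77
  undo op 4 (cut 20): 77 ← 17
  undo op 3 (cut 56): 17 ← 73
  undo op 2 (out-shuffle, from bottom half): 73 ← 76
  undo op 1 (out-shuffle, from top half): 76 ← 38
So the element at position 15 came from original position 38.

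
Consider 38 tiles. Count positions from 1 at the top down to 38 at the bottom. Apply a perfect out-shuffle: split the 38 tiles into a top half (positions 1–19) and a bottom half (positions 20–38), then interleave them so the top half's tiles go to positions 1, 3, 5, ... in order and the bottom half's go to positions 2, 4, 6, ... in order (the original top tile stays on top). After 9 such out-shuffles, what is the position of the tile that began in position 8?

33

Track the tile's position through each out-shuffle:
8 → 15 → 29 → 20 → 2 → 3 → 5 → 9 → 17 → 33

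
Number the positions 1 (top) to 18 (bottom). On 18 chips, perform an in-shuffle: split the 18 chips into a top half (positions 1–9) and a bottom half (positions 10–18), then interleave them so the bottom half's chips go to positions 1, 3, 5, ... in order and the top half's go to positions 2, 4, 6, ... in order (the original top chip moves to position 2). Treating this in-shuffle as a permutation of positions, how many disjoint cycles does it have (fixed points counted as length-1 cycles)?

Trace each unvisited position around until it returns:
(1 2 4 8 16 13 ... len 18)
1 cycle in total.

1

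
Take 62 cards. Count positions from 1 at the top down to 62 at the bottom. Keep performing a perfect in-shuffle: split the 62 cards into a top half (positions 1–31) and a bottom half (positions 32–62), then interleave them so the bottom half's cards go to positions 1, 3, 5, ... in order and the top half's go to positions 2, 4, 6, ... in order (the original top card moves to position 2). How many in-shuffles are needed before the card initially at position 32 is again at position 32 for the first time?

Follow position 32 under repeated in-shuffles:
32 → 1 → 2 → 4 → 8 → 16 → 32
It first returns after 6 in-shuffles.

6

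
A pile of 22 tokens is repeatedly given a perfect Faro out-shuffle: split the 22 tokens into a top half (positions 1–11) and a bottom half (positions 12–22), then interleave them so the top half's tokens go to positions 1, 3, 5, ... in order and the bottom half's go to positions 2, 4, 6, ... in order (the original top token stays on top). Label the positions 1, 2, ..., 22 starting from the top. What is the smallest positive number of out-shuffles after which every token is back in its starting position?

The out-shuffle permutes the 22 positions with cycle lengths [1, 1, 2, 3, 3, 6, 6].
Every token is home exactly when every cycle has completed a whole number of laps, i.e. after lcm(1, 2, 3, 6) = 6 out-shuffles.

6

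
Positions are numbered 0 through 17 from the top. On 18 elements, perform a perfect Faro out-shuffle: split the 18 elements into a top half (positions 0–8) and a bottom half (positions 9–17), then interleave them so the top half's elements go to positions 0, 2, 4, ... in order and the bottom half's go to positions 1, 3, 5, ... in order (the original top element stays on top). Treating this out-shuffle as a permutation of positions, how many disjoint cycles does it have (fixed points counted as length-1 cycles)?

Trace each unvisited position around until it returns:
(0) (1 2 4 8 16 15 13 9) (3 6 12 7 14 11 5 10) (17)
4 cycles in total.

4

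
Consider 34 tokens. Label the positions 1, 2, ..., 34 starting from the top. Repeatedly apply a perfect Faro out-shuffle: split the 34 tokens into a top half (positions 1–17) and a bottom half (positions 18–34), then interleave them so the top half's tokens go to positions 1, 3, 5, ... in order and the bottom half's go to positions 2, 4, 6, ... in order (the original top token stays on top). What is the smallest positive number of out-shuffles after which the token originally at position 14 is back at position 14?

10

Follow position 14 under repeated out-shuffles:
14 → 27 → 20 → 6 → 11 → 21 → 8 → 15 → 29 → 24 → 14
It first returns after 10 out-shuffles.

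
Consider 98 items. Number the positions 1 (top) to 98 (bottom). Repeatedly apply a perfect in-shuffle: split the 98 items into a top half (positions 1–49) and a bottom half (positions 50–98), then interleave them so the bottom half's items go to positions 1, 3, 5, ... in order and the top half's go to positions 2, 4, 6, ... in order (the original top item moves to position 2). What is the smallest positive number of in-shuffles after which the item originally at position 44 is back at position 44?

Follow position 44 under repeated in-shuffles:
44 → 88 → 77 → 55 → 11 → 22 → 44
It first returns after 6 in-shuffles.

6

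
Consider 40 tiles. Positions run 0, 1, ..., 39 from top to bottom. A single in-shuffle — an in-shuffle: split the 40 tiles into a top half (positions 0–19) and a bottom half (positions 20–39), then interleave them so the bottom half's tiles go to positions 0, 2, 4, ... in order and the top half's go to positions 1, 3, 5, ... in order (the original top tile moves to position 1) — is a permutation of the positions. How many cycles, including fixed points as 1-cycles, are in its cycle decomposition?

2

Trace each unvisited position around until it returns:
(0 1 3 7 15 31 ... len 20) (2 5 11 23 6 13 ... len 20)
2 cycles in total.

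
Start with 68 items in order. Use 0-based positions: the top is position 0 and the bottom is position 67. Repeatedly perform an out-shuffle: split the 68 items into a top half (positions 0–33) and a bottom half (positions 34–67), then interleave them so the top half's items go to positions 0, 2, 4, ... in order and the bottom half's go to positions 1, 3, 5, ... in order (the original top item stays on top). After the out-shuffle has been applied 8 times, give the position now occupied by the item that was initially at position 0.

Position 0 is a fixed point of every out-shuffle, so the item never moves.

0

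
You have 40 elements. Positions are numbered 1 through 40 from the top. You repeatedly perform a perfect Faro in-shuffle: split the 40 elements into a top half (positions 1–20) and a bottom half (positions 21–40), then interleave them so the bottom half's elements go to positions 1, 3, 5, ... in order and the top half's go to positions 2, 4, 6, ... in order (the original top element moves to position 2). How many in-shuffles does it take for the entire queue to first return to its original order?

20

The in-shuffle permutes the 40 positions with cycle lengths [20, 20].
Every element is home exactly when every cycle has completed a whole number of laps, i.e. after lcm(20) = 20 in-shuffles.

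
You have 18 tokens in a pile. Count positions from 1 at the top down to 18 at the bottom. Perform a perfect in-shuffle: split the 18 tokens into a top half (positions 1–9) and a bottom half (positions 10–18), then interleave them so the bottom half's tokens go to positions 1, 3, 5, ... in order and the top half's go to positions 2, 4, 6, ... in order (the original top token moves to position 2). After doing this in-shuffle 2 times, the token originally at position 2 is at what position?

Track the token's position through each in-shuffle:
2 → 4 → 8

8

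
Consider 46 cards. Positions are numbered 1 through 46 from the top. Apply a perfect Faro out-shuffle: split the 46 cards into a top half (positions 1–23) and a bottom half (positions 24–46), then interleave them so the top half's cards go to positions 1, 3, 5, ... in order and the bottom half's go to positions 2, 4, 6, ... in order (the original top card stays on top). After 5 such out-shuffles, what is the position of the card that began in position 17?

Track the card's position through each out-shuffle:
17 → 33 → 20 → 39 → 32 → 18

18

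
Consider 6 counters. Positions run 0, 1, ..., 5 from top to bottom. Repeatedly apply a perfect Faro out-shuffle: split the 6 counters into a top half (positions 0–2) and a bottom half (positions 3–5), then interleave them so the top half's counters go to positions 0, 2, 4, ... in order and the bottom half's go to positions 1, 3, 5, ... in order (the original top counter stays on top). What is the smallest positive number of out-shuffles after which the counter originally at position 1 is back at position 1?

Follow position 1 under repeated out-shuffles:
1 → 2 → 4 → 3 → 1
It first returns after 4 out-shuffles.

4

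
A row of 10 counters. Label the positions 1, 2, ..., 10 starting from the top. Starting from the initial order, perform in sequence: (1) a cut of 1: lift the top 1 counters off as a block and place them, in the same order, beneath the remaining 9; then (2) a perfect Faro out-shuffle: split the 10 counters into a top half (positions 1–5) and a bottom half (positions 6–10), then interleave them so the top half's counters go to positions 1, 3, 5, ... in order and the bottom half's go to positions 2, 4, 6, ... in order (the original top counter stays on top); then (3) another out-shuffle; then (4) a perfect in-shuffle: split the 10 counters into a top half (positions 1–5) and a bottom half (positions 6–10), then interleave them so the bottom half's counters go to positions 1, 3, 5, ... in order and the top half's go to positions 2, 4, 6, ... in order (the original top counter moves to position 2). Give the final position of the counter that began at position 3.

Track the counter from position 3 forward through each operation:
  after op 1 (cut 1): 3 → 2
  after op 2 (out-shuffle): 2 → 3
  after op 3 (out-shuffle): 3 → 5
  after op 4 (in-shuffle): 5 → 10

10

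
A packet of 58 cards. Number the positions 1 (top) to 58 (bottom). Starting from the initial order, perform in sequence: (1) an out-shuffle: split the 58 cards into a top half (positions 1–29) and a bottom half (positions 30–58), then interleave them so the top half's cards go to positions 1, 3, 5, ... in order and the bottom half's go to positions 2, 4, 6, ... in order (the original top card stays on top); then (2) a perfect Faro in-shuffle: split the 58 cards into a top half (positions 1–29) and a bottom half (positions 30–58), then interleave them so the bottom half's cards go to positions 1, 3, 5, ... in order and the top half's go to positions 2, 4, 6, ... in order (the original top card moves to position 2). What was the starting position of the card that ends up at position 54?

14

Undo the operations in reverse order, starting from position 54:
  undo op 2 (in-shuffle, from top half): 54 ← 27
  undo op 1 (out-shuffle, from top half): 27 ← 14
So the card at position 54 came from original position 14.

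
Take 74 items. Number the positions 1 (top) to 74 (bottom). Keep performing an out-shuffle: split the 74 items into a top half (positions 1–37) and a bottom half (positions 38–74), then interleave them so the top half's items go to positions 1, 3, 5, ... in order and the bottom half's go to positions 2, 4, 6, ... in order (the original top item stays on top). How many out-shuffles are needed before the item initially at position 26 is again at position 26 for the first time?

Follow position 26 under repeated out-shuffles:
26 → 51 → 28 → 55 → 36 → 71 → 68 → 62 → 50 → 26
It first returns after 9 out-shuffles.

9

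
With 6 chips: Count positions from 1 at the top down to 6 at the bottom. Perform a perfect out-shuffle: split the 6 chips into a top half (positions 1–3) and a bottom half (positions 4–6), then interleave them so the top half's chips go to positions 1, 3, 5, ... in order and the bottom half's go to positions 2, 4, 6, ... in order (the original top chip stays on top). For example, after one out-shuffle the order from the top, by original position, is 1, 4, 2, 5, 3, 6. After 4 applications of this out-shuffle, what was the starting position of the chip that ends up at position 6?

6

Work backwards from position 6, undoing one out-shuffle at a time:
6 ← 6 ← 6 ← 6 ← 6
So the chip now at position 6 started at position 6.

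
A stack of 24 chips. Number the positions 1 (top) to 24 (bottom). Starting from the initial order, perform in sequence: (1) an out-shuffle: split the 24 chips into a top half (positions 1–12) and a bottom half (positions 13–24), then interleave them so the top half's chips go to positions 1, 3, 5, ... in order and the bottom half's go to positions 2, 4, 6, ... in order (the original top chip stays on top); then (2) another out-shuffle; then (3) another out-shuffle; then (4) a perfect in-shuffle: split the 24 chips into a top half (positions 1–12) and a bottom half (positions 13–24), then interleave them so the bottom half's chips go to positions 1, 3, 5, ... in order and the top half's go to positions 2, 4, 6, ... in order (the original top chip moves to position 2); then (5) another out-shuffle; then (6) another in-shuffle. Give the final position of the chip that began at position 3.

9

Track the chip from position 3 forward through each operation:
  after op 1 (out-shuffle): 3 → 5
  after op 2 (out-shuffle): 5 → 9
  after op 3 (out-shuffle): 9 → 17
  after op 4 (in-shuffle): 17 → 9
  after op 5 (out-shuffle): 9 → 17
  after op 6 (in-shuffle): 17 → 9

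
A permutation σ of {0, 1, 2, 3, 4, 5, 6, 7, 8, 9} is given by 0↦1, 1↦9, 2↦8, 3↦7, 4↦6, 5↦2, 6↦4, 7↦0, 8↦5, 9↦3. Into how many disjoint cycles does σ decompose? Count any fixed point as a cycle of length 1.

Cycle decomposition: (0 1 9 3 7) (2 8 5) (4 6).
3 cycles.

3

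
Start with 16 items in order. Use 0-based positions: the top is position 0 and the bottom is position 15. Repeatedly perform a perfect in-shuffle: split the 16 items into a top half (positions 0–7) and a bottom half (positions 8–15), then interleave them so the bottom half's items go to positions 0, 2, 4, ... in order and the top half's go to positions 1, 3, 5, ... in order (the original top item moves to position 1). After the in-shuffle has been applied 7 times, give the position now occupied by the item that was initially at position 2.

9

Track the item's position through each in-shuffle:
2 → 5 → 11 → 6 → 13 → 10 → 4 → 9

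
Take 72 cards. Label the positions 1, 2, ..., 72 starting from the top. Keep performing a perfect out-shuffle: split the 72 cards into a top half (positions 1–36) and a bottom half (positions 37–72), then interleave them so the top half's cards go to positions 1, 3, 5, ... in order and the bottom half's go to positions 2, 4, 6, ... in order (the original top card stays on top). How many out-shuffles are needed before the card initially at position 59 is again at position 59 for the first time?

35

Follow position 59 under repeated out-shuffles:
59 → 46 → 20 → 39 → 6 → 11 → 21 → 41 → ... → 59 (length 35)
It first returns after 35 out-shuffles.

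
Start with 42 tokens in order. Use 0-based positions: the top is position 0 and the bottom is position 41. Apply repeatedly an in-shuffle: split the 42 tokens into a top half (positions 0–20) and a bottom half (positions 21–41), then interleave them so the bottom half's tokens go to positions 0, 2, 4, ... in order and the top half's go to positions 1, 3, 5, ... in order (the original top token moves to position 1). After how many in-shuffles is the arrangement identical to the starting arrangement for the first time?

The in-shuffle permutes the 42 positions with cycle lengths [14, 14, 14].
Every token is home exactly when every cycle has completed a whole number of laps, i.e. after lcm(14) = 14 in-shuffles.

14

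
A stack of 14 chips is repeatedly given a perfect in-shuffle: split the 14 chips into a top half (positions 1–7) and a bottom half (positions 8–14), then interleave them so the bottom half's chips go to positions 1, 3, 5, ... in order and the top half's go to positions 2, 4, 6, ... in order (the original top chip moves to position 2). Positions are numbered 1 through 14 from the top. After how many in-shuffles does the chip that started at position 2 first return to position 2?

Follow position 2 under repeated in-shuffles:
2 → 4 → 8 → 1 → 2
It first returns after 4 in-shuffles.

4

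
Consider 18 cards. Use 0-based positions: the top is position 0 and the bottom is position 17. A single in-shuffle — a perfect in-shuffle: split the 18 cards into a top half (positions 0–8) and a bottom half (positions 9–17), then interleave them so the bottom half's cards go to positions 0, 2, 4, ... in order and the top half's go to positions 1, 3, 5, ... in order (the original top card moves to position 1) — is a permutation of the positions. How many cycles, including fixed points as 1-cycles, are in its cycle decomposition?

Trace each unvisited position around until it returns:
(0 1 3 7 15 12 ... len 18)
1 cycle in total.

1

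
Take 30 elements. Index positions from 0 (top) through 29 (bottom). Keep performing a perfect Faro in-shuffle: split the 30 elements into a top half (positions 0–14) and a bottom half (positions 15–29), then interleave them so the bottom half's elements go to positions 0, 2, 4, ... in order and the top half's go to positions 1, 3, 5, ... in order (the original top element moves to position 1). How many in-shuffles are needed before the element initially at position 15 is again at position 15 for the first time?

5

Follow position 15 under repeated in-shuffles:
15 → 0 → 1 → 3 → 7 → 15
It first returns after 5 in-shuffles.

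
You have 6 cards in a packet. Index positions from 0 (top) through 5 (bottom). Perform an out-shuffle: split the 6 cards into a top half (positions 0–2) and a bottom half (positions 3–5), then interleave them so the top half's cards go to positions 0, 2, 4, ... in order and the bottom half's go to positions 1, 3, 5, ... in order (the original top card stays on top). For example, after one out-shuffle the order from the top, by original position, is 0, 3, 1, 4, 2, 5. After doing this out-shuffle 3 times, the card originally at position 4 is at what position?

Track the card's position through each out-shuffle:
4 → 3 → 1 → 2

2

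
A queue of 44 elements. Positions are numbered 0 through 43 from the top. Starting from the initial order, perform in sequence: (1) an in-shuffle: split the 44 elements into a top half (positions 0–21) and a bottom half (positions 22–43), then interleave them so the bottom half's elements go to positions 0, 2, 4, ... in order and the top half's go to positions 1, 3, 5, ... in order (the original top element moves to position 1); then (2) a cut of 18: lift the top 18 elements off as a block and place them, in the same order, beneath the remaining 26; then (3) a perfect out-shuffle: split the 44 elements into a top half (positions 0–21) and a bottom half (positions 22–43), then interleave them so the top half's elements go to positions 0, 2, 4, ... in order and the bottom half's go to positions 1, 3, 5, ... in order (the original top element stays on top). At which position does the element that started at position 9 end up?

Track the element from position 9 forward through each operation:
  after op 1 (in-shuffle): 9 → 19
  after op 2 (cut 18): 19 → 1
  after op 3 (out-shuffle): 1 → 2

2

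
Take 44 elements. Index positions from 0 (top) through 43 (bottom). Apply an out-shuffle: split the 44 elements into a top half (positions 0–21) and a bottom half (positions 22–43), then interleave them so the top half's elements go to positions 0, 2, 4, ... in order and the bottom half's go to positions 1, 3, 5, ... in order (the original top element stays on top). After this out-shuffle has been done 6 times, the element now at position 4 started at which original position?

35

Work backwards from position 4, undoing one out-shuffle at a time:
4 ← 2 ← 1 ← 22 ← 11 ← 27 ← 35
So the element now at position 4 started at position 35.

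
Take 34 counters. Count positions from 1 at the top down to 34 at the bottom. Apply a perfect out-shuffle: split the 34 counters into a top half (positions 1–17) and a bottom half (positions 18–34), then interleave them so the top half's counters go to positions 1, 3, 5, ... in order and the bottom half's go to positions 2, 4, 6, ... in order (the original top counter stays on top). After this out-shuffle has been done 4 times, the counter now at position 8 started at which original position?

20

Work backwards from position 8, undoing one out-shuffle at a time:
8 ← 21 ← 11 ← 6 ← 20
So the counter now at position 8 started at position 20.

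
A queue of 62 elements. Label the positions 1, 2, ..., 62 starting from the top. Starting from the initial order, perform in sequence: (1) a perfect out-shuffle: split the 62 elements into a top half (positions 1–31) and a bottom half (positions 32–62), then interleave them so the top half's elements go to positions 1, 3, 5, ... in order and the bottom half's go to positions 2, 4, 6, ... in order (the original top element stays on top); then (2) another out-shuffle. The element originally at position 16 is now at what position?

61

Track the element from position 16 forward through each operation:
  after op 1 (out-shuffle): 16 → 31
  after op 2 (out-shuffle): 31 → 61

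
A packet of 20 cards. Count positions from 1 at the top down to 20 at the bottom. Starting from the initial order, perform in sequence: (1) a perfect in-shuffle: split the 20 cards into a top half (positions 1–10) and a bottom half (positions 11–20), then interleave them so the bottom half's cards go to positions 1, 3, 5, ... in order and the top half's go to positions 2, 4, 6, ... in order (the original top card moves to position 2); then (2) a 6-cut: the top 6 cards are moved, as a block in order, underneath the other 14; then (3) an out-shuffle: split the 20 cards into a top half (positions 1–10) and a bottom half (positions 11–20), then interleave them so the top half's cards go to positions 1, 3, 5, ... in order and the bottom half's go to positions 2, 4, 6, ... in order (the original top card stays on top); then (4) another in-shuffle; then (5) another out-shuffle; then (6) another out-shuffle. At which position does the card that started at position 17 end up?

17

Track the card from position 17 forward through each operation:
  after op 1 (in-shuffle): 17 → 13
  after op 2 (cut 6): 13 → 7
  after op 3 (out-shuffle): 7 → 13
  after op 4 (in-shuffle): 13 → 5
  after op 5 (out-shuffle): 5 → 9
  after op 6 (out-shuffle): 9 → 17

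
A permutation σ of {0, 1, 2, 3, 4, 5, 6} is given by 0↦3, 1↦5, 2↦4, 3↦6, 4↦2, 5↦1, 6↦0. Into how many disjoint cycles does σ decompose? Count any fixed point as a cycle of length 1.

3

Cycle decomposition: (0 3 6) (1 5) (2 4).
3 cycles.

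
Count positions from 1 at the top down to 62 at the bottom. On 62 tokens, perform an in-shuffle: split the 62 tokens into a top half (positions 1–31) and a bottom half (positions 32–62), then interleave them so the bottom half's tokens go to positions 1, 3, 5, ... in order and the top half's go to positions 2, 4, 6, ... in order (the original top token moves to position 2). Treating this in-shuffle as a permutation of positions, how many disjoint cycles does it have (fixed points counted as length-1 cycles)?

Trace each unvisited position around until it returns:
(1 2 4 8 16 32) (3 6 12 24 48 33) (5 10 20 40 17 34) (7 14 28 56 49 35) (9 18 36) (11 22 44 25 50 37) (13 26 52 41 19 38) (15 30 60 57 51 39) ... plus 4 more
12 cycles in total.

12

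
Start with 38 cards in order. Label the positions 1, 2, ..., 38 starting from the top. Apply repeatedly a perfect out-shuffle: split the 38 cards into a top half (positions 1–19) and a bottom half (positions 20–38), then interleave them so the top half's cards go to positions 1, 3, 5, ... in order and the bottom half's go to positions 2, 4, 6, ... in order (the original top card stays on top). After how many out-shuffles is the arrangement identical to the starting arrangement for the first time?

36

The out-shuffle permutes the 38 positions with cycle lengths [1, 1, 36].
Every card is home exactly when every cycle has completed a whole number of laps, i.e. after lcm(1, 36) = 36 out-shuffles.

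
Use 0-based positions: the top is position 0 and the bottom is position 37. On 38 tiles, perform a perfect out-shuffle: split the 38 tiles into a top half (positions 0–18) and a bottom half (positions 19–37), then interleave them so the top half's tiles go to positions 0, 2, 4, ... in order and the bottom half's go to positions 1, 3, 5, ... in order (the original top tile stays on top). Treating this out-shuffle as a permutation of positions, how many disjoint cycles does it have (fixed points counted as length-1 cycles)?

3

Trace each unvisited position around until it returns:
(0) (1 2 4 8 16 32 ... len 36) (37)
3 cycles in total.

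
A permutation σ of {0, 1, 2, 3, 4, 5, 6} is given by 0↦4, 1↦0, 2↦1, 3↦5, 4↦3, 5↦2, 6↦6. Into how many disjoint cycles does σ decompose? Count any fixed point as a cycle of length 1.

2

Cycle decomposition: (0 4 3 5 2 1) (6).
2 cycles.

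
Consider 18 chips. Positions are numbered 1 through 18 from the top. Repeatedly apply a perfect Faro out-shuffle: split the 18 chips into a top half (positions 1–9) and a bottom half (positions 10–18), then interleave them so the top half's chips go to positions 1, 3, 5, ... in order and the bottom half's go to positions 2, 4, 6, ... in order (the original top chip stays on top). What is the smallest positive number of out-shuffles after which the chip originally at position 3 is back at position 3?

Follow position 3 under repeated out-shuffles:
3 → 5 → 9 → 17 → 16 → 14 → 10 → 2 → 3
It first returns after 8 out-shuffles.

8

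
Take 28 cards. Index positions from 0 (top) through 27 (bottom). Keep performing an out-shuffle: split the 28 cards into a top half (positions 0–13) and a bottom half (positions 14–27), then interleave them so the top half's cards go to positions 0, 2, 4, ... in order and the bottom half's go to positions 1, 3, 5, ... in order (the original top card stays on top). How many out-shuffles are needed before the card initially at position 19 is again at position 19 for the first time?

18

Follow position 19 under repeated out-shuffles:
19 → 11 → 22 → 17 → 7 → 14 → 1 → 2 → 4 → 8 → 16 → 5 → 10 → 20 → 13 → 26 → 25 → 23 → 19
It first returns after 18 out-shuffles.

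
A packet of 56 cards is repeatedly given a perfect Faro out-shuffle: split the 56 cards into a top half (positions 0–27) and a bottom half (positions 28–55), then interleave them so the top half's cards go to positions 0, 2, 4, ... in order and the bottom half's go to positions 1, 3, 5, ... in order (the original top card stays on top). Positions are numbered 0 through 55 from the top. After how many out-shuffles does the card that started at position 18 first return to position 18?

20

Follow position 18 under repeated out-shuffles:
18 → 36 → 17 → 34 → 13 → 26 → 52 → 49 → 43 → 31 → 7 → 14 → 28 → 1 → 2 → 4 → 8 → 16 → 32 → 9 → 18
It first returns after 20 out-shuffles.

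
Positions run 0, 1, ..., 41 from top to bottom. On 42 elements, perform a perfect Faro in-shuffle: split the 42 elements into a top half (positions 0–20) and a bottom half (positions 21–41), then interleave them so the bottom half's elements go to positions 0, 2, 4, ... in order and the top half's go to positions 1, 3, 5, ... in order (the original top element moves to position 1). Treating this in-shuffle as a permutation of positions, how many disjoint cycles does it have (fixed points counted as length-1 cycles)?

3

Trace each unvisited position around until it returns:
(0 1 3 7 15 31 ... len 14) (2 5 11 23 4 9 ... len 14) (6 13 27 12 25 8 ... len 14)
3 cycles in total.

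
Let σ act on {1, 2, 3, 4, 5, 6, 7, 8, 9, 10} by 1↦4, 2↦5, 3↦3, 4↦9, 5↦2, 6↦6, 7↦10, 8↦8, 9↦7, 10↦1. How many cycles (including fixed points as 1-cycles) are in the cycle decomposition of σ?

5

Cycle decomposition: (1 4 9 7 10) (2 5) (3) (6) (8).
5 cycles.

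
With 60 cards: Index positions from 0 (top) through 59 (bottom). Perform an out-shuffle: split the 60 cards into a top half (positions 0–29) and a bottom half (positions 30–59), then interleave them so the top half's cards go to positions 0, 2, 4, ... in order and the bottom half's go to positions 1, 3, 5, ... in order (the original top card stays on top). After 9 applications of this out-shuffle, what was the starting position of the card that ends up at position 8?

12

Work backwards from position 8, undoing one out-shuffle at a time:
8 ← 4 ← 2 ← 1 ← 30 ← 15 ← 37 ← 48 ← 24 ← 12
So the card now at position 8 started at position 12.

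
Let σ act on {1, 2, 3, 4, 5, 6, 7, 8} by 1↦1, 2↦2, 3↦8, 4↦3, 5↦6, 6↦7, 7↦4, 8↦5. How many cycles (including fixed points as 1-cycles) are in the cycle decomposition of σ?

Cycle decomposition: (1) (2) (3 8 5 6 7 4).
3 cycles.

3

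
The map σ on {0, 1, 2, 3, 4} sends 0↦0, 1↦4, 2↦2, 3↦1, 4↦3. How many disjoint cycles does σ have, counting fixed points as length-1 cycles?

3

Cycle decomposition: (0) (1 4 3) (2).
3 cycles.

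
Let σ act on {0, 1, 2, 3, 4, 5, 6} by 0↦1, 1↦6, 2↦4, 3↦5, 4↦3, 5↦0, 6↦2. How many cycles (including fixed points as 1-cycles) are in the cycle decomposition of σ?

Cycle decomposition: (0 1 6 2 4 3 5).
1 cycle.

1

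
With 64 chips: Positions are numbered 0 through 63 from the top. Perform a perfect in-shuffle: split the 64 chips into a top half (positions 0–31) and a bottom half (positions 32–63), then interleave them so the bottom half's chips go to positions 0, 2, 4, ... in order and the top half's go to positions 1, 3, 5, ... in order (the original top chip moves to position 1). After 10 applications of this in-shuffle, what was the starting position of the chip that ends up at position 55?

Work backwards from position 55, undoing one in-shuffle at a time:
55 ← 27 ← 13 ← 6 ← 35 ← 17 ← 8 ← 36 ← 50 ← 57 ← 28
So the chip now at position 55 started at position 28.

28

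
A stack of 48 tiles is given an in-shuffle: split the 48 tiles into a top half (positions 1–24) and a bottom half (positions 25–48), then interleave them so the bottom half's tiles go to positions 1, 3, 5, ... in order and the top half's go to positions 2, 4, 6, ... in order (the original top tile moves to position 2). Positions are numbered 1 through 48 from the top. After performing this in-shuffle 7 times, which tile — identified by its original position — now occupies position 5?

Work backwards from position 5, undoing one in-shuffle at a time:
5 ← 27 ← 38 ← 19 ← 34 ← 17 ← 33 ← 41
So the tile now at position 5 started at position 41.

41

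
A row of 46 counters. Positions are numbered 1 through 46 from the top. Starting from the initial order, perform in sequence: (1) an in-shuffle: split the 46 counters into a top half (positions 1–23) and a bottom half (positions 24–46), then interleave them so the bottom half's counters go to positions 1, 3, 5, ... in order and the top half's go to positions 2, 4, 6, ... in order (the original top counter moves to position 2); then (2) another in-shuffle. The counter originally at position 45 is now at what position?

39

Track the counter from position 45 forward through each operation:
  after op 1 (in-shuffle): 45 → 43
  after op 2 (in-shuffle): 43 → 39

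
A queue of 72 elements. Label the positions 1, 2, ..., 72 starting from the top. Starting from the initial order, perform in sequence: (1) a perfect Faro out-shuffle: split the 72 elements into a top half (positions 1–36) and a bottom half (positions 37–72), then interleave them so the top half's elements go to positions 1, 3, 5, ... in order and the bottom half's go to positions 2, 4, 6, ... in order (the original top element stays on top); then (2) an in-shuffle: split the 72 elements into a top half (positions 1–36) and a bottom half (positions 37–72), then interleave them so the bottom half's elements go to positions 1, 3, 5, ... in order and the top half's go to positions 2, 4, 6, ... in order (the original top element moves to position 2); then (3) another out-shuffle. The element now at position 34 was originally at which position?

Undo the operations in reverse order, starting from position 34:
  undo op 3 (out-shuffle, from bottom half): 34 ← 53
  undo op 2 (in-shuffle, from bottom half): 53 ← 63
  undo op 1 (out-shuffle, from top half): 63 ← 32
So the element at position 34 came from original position 32.

32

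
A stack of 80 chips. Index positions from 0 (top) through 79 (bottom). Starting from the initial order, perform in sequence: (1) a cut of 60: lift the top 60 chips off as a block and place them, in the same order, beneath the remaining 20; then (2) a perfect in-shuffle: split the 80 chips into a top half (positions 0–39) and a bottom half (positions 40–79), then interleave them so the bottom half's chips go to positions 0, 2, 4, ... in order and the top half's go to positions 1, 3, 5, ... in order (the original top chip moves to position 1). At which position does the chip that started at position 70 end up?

21

Track the chip from position 70 forward through each operation:
  after op 1 (cut 60): 70 → 10
  after op 2 (in-shuffle): 10 → 21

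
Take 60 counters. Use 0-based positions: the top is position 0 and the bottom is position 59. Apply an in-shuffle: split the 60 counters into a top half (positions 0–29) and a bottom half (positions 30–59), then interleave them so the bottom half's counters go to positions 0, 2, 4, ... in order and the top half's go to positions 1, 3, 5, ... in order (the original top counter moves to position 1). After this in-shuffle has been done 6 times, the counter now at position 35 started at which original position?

11

Work backwards from position 35, undoing one in-shuffle at a time:
35 ← 17 ← 8 ← 34 ← 47 ← 23 ← 11
So the counter now at position 35 started at position 11.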